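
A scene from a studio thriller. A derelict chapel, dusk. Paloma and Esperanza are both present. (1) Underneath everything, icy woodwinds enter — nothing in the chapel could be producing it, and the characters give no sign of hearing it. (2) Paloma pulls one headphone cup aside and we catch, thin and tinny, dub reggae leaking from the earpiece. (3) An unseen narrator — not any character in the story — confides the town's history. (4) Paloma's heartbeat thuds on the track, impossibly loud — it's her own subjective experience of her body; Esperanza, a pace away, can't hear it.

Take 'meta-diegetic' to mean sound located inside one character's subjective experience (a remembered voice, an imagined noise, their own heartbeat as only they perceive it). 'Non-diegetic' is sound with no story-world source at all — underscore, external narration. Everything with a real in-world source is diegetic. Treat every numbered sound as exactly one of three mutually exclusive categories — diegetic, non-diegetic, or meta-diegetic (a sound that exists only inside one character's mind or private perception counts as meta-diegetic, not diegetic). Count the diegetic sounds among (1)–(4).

(1) nothing in the chapel produces it and the characters don't hear it — pure soundtrack → non-diegetic.
(2) the headphones are an on-screen source → diegetic.
(3) is non-diegetic: commentary laid over the scene from outside the fiction.
Sound (4): point-of-audition from inside Paloma's body; not a sound in the room, so meta-diegetic.
So 1 of the 4 is diegetic: (2).

1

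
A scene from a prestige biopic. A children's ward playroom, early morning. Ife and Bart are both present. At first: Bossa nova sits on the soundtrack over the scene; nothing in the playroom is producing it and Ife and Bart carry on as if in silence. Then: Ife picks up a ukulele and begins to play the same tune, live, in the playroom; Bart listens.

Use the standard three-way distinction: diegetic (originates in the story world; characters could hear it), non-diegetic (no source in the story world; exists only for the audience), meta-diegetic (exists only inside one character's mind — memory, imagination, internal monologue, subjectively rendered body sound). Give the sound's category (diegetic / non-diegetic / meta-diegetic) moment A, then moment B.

Moment A: no in-world source exists and no character can hear it — underscore → non-diegetic.
Moment B: a ukulele is now a real source in the story world and the characters hear it → diegetic.

non-diegetic, diegetic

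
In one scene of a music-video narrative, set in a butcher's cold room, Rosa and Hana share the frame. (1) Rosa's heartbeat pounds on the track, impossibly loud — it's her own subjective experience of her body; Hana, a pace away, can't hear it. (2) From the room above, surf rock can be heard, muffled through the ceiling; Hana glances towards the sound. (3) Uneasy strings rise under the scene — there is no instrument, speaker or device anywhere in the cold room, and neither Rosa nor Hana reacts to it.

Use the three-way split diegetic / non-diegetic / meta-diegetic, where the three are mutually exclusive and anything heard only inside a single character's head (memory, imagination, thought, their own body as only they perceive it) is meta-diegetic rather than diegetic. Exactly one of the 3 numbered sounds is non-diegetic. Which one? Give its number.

(1) is meta-diegetic: it's Rosa's internal bodily sensation rendered as sound; only Rosa 'hears' it.
(2) it's coming from the room above — a location within the story world — and Hana reacts → diegetic.
(3) is non-diegetic: it has no source in the story world and no character can hear it — it's underscore.
Only (3) is non-diegetic.

3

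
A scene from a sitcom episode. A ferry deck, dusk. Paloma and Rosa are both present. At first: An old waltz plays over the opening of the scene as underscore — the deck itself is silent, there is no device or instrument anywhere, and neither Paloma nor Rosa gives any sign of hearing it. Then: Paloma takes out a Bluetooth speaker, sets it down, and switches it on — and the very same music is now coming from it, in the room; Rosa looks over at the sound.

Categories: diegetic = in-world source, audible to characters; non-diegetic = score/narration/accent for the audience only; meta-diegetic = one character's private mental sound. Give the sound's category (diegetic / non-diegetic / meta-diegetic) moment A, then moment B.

non-diegetic, diegetic

Moment A: no in-world source exists and no character can hear it — underscore → non-diegetic.
Moment B: a Bluetooth speaker is now a real source in the story world and the characters hear it → diegetic.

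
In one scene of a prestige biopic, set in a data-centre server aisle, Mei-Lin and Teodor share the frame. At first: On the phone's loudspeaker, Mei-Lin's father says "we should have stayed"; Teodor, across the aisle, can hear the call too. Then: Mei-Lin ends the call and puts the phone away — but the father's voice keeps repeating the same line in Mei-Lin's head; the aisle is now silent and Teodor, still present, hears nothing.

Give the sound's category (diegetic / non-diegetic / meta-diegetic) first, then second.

diegetic, meta-diegetic

First: the loudspeaker is an in-world source; both Mei-Lin and Teodor hear the call → diegetic.
Second: with the phone off, the voice continues only as Mei-Lin's private mental replay — Teodor can't hear it → meta-diegetic.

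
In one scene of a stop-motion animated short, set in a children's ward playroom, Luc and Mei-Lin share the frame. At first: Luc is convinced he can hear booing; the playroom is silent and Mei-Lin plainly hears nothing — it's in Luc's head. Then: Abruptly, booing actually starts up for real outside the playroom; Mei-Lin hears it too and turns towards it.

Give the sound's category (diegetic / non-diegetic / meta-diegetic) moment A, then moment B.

Moment A: only Luc 'hears' it — imagined, in his mind → meta-diegetic.
Moment B: now there's a real external source and Mei-Lin hears it too — in the story world → diegetic.

meta-diegetic, diegetic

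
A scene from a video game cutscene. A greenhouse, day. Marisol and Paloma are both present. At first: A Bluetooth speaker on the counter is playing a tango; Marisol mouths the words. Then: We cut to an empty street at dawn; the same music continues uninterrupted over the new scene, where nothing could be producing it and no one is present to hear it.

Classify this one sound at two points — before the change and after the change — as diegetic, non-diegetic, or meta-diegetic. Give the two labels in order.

Before the change: a Bluetooth speaker is a real in-scene source and Marisol reacts to it → diegetic.
After the change: there is no longer any in-world source and no one can hear it — it has become underscore → non-diegetic.

diegetic, non-diegetic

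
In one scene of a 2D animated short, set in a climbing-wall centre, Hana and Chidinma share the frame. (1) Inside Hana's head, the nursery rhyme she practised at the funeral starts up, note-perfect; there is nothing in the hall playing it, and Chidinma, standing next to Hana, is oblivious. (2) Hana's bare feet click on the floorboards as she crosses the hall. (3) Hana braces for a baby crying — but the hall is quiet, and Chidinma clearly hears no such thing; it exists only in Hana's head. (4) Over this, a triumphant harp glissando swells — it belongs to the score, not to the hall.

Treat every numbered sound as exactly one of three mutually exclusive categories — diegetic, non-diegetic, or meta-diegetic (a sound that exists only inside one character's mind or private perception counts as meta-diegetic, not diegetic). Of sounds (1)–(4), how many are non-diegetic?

(1) is meta-diegetic: it lives in Hana's subjectivity, not in the hall.
(2) it's the physical sound of Hana moving in the space → diegetic.
(3) the sound is imagined by Hana; nothing in the story world is producing it and Chidinma can't hear it → meta-diegetic.
Sound (4): nothing in the hall produces it and the characters don't hear it — pure soundtrack, so non-diegetic.
Non-diegetic: (4) — that's 1.

1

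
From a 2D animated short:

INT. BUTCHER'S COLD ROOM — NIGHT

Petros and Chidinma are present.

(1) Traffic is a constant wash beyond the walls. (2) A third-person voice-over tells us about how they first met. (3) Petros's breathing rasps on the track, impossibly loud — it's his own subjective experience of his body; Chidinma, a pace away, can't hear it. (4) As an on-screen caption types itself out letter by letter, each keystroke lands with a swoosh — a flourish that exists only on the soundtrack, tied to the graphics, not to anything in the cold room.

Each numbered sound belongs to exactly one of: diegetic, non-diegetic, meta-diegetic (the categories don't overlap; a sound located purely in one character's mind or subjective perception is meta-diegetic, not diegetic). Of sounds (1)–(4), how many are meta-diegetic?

(1) is diegetic: ambient/room sound belonging to the story's physical space.
(2) is non-diegetic: commentary laid over the scene from outside the fiction.
Sound (3): a subjective body sound — Petros's private perception, inaudible to Chidinma, so meta-diegetic.
(4) is non-diegetic: sound married to a title/caption — outside the diegesis by definition.
Meta-diegetic: (3) — that's 1.

1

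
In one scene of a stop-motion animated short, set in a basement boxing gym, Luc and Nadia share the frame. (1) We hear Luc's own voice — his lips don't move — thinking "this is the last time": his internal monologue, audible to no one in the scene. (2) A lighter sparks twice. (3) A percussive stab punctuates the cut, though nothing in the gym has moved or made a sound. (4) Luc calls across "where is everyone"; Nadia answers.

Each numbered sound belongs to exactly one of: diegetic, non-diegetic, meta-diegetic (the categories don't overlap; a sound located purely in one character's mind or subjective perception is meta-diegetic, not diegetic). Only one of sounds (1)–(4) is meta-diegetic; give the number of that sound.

1

(1) is meta-diegetic: it's Luc's unspoken thought, heard only by the audience via his subjectivity.
(2) is diegetic: an in-world source (a lighter); characters could hear it.
(3) it's a sound-design accent with no in-world source; no one in the scene can hear it → non-diegetic.
(4) is diegetic: spoken by a character present in the story world.
Only (1) is meta-diegetic.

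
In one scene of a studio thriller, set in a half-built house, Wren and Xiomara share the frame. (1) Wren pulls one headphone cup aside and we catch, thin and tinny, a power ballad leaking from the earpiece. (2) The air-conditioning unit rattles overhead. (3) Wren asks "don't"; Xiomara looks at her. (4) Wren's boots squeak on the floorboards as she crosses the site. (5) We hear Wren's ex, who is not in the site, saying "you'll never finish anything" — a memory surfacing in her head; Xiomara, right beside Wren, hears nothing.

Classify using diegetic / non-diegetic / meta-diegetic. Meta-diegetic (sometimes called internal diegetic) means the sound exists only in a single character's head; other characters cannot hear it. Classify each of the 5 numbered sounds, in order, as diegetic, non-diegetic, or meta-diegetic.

diegetic, diegetic, diegetic, diegetic, meta-diegetic

Sound (1): it's leaking from a physical pair of headphones in the scene, so diegetic.
(2) is diegetic: it's the actual ambient sound of the location.
Sound (3): on-screen dialogue — Wren speaks and Xiomara is there to hear, so diegetic.
(4) Wren's footsteps are produced in the story world → diegetic.
(5) is meta-diegetic: the voice is a memory playing only inside Wren's mind; Xiomara can't hear it.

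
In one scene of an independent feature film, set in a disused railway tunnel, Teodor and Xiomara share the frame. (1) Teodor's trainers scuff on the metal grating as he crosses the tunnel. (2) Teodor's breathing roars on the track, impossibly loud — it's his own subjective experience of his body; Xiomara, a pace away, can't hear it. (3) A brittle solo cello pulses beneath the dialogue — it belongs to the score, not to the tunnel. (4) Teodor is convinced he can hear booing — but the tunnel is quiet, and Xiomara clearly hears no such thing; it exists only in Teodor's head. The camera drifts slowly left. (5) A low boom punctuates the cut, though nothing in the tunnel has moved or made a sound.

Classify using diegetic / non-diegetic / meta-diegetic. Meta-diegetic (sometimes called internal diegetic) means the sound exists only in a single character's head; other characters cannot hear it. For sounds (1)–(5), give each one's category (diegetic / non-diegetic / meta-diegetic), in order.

diegetic, meta-diegetic, non-diegetic, meta-diegetic, non-diegetic

(1) is diegetic: it's the physical sound of Teodor moving in the space.
Sound (2): a subjective body sound — Teodor's private perception, inaudible to Xiomara, so meta-diegetic.
Sound (3): nothing in the tunnel produces it and the characters don't hear it — pure soundtrack, so non-diegetic.
Sound (4): subjective to Teodor: the tunnel is silent and Xiomara hears nothing, so meta-diegetic.
(5) an editorial stinger — it belongs to the cut, not the story world → non-diegetic.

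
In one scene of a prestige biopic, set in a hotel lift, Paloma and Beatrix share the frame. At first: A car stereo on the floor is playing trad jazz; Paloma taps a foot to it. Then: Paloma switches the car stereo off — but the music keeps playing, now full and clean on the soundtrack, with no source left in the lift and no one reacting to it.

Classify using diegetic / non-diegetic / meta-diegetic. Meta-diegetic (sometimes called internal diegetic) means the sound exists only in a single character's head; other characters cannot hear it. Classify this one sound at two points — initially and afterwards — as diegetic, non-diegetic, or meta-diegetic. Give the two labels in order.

diegetic, non-diegetic

Initially: a car stereo is a real in-scene source and Paloma reacts to it → diegetic.
Afterwards: there is no longer any in-world source and no one can hear it — it has become underscore → non-diegetic.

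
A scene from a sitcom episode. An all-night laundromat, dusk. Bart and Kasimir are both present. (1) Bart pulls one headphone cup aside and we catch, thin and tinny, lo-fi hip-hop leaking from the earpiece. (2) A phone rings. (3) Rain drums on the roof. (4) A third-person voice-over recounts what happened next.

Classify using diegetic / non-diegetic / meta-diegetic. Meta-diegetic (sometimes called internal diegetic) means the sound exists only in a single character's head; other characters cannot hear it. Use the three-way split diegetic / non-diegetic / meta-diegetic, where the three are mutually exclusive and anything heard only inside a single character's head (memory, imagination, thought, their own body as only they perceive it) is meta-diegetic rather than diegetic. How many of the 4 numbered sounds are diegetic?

Sound (1): the headphones are an on-screen source, so diegetic.
Sound (2): the sound comes from a phone physically present in the location, so diegetic.
(3) ambient/room sound belonging to the story's physical space → diegetic.
Sound (4): commentary laid over the scene from outside the fiction, so non-diegetic.
So 3 of the 4 are diegetic: (1), (2), (3).

3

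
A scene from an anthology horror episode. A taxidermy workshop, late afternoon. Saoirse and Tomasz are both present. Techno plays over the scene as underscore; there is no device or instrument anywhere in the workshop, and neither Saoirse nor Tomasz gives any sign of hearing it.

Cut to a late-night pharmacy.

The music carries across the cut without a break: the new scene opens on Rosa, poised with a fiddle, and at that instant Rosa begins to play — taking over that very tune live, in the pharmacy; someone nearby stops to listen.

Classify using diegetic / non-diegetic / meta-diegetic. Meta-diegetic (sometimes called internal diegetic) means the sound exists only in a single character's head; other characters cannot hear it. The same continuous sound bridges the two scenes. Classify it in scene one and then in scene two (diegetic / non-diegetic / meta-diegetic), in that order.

Scene one: there's no in-world source anywhere and no character hears it — underscore for the audience only → non-diegetic.
Scene two: from the moment Rosa starts playing, the tune is being performed on a fiddle inside the story world and another character hears it → diegetic.

non-diegetic, diegetic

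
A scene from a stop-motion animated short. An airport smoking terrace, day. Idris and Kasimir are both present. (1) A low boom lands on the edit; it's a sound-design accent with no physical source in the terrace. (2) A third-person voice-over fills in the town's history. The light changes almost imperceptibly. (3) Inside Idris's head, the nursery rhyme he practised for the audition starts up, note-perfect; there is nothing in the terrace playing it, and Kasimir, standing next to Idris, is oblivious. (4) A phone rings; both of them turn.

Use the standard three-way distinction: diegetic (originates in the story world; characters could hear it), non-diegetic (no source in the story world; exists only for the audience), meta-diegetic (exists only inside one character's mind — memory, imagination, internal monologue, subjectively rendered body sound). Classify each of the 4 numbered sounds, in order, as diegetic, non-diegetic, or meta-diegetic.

Sound (1): nothing in the scene produces it; it's an accent added for the audience, so non-diegetic.
Sound (2): commentary laid over the scene from outside the fiction, so non-diegetic.
(3) is meta-diegetic: it lives in Idris's subjectivity, not in the terrace.
Sound (4): an in-world source (a phone); characters could hear it, so diegetic.

non-diegetic, non-diegetic, meta-diegetic, diegetic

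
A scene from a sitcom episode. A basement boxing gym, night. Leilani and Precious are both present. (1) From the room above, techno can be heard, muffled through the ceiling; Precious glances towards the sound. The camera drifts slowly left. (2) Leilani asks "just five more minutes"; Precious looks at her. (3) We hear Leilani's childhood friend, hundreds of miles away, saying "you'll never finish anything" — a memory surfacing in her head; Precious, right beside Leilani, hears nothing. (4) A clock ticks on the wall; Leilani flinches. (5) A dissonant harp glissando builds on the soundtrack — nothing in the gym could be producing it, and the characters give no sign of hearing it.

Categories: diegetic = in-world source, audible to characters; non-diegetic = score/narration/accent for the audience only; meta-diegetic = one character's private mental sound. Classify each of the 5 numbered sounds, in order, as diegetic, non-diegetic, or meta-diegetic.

(1) is diegetic: it's coming from the room above — a location within the story world — and Precious reacts.
(2) is diegetic: Leilani is a character speaking aloud in the scene.
(3) a remembered line, private to Leilani — not present in the room, not audible to Precious → meta-diegetic.
(4) a clock is a real object/event in the scene's world → diegetic.
Sound (5): score with no on-screen or off-screen source; it exists for the audience alone, so non-diegetic.

diegetic, diegetic, meta-diegetic, diegetic, non-diegetic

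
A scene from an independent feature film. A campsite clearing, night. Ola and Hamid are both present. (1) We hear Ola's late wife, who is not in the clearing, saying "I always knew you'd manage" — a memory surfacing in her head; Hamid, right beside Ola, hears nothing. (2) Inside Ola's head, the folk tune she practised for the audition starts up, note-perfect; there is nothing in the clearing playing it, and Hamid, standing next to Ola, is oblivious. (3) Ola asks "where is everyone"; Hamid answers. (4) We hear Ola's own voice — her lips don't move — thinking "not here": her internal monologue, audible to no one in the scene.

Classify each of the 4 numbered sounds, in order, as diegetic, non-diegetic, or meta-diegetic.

meta-diegetic, meta-diegetic, diegetic, meta-diegetic

(1) is meta-diegetic: it's Ola's recollection rendered as sound; the other character can't hear it.
Sound (2): remembered music, private to Ola — Hamid is oblivious because it isn't in the room, so meta-diegetic.
(3) on-screen dialogue — Ola speaks and Hamid is there to hear → diegetic.
Sound (4): it's Ola's unspoken thought, heard only by the audience via her subjectivity, so meta-diegetic.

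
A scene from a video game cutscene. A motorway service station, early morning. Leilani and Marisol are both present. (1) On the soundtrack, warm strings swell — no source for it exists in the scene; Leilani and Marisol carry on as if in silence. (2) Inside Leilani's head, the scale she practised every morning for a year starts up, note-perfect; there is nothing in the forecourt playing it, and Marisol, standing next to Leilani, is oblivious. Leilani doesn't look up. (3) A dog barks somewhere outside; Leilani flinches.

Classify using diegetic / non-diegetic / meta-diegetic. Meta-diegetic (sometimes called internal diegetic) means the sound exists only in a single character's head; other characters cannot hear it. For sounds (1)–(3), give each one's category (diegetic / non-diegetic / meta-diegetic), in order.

(1) is non-diegetic: it has no source in the story world and no character can hear it — it's underscore.
(2) is meta-diegetic: the music is a memory playing inside Leilani's mind alone; no real-world source, Marisol can't hear it.
Sound (3): the sound comes from a dog physically present in the location, so diegetic.

non-diegetic, meta-diegetic, diegetic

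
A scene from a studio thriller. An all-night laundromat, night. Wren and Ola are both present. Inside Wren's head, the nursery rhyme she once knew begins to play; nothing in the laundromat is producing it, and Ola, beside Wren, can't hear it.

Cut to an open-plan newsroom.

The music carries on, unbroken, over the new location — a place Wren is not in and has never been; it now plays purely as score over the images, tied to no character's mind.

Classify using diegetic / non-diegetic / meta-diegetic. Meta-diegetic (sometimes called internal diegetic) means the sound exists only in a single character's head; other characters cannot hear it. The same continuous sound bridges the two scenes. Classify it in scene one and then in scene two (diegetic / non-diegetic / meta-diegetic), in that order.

Scene one: the music exists only inside Wren's mind; Ola can't hear it → meta-diegetic.
Scene two: it's detached from Wren entirely and plays over unrelated images with no in-world source — conventional underscore → non-diegetic.

meta-diegetic, non-diegetic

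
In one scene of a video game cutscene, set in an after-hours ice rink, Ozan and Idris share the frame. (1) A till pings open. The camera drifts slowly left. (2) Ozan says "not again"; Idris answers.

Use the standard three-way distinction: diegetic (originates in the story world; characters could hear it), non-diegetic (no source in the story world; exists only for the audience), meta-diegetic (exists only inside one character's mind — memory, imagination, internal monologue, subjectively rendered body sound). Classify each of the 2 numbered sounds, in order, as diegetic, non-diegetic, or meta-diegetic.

diegetic, diegetic

(1) is diegetic: an in-world source (a till); characters could hear it.
(2) on-screen dialogue — Ozan speaks and Idris is there to hear → diegetic.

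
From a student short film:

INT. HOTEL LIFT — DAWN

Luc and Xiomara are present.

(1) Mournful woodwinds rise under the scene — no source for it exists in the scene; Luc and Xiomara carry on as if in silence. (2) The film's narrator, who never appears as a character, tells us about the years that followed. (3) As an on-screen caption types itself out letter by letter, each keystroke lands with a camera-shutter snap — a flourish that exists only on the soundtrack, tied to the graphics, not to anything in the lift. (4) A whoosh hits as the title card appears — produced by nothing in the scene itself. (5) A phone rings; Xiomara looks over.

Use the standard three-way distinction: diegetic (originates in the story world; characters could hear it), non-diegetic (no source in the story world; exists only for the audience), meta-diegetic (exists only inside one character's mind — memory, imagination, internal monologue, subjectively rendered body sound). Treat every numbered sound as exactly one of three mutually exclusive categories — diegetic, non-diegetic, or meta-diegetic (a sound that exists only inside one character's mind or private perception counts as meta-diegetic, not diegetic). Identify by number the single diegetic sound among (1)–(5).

5

(1) it has no source in the story world and no character can hear it — it's underscore → non-diegetic.
(2) the narrator exists outside the story world, addressing only the audience → non-diegetic.
(3) it accompanies on-screen graphics, not anything inside the story world → non-diegetic.
Sound (4): it's a sound-design accent with no in-world source; no one in the scene can hear it, so non-diegetic.
Sound (5): the sound comes from a phone physically present in the location, so diegetic.
Only (5) is diegetic.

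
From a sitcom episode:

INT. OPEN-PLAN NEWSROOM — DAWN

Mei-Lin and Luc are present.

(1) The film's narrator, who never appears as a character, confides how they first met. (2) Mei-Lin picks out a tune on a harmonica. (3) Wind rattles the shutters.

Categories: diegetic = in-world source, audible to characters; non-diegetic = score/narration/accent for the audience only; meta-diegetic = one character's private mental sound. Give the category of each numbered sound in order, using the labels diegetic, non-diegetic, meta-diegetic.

non-diegetic, diegetic, diegetic

(1) commentary laid over the scene from outside the fiction → non-diegetic.
(2) is diegetic: the instrument and the performer are both in the scene.
Sound (3): wind is part of the location's real environment, so diegetic.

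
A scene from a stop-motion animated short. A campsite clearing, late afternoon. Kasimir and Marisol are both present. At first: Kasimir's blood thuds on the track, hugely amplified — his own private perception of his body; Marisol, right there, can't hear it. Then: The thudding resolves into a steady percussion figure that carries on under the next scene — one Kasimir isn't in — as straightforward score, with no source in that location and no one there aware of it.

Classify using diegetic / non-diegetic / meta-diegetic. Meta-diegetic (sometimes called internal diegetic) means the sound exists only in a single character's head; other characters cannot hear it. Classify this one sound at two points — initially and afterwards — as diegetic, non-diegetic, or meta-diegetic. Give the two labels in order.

Initially: it's Kasimir's subjective body sound, inaudible to Marisol → meta-diegetic.
Afterwards: detached from Kasimir and playing as sourceless score over a scene he isn't in — for the audience only → non-diegetic.

meta-diegetic, non-diegetic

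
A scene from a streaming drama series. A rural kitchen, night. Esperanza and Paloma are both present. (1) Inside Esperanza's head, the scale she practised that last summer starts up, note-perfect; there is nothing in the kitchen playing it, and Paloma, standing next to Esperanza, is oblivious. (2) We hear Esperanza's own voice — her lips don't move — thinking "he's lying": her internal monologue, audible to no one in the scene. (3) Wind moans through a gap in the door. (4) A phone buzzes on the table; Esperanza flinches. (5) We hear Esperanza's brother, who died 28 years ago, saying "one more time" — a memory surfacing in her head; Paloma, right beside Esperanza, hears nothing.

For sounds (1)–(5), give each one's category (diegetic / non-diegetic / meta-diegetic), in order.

meta-diegetic, meta-diegetic, diegetic, diegetic, meta-diegetic

(1) remembered music, private to Esperanza — Paloma is oblivious because it isn't in the room → meta-diegetic.
(2) is meta-diegetic: it's Esperanza's unspoken thought, heard only by the audience via her subjectivity.
(3) is diegetic: wind is part of the location's real environment.
Sound (4): a phone is a real object/event in the scene's world, so diegetic.
Sound (5): it's Esperanza's recollection rendered as sound; the other character can't hear it, so meta-diegetic.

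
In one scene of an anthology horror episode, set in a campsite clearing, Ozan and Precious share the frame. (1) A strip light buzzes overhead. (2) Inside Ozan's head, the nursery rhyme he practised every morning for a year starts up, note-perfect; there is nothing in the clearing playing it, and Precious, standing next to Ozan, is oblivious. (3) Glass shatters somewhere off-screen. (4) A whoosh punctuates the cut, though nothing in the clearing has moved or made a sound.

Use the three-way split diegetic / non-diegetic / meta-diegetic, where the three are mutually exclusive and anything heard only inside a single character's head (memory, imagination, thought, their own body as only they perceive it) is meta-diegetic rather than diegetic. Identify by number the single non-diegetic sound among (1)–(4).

4

(1) a strip light is part of the location's real environment → diegetic.
(2) remembered music, private to Ozan — Precious is oblivious because it isn't in the room → meta-diegetic.
(3) an in-world source (glass); characters could hear it → diegetic.
Sound (4): it's a sound-design accent with no in-world source; no one in the scene can hear it, so non-diegetic.
Only (4) is non-diegetic.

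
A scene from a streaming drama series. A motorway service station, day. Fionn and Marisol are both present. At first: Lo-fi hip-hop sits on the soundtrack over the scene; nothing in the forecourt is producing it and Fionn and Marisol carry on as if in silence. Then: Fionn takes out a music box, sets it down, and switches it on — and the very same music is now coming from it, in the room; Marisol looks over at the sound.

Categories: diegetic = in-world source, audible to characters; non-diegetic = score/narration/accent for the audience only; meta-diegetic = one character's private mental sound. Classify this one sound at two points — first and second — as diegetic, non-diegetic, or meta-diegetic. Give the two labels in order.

First: no in-world source exists and no character can hear it — underscore → non-diegetic.
Second: a music box is now a real source in the story world and the characters hear it → diegetic.

non-diegetic, diegetic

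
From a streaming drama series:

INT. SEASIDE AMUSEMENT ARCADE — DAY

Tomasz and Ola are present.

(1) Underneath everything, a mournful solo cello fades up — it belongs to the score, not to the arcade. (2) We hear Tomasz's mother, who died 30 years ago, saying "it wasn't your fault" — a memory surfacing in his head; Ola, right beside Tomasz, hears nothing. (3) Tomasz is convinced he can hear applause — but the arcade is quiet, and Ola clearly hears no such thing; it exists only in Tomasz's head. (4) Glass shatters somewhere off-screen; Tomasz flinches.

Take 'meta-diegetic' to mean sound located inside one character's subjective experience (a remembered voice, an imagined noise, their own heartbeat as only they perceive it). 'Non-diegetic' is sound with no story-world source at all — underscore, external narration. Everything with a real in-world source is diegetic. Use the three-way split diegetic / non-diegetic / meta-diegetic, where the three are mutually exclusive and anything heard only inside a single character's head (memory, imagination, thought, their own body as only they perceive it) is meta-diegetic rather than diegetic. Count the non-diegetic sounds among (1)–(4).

(1) is non-diegetic: score with no on-screen or off-screen source; it exists for the audience alone.
Sound (2): the voice is a memory playing only inside Tomasz's mind; Ola can't hear it, so meta-diegetic.
Sound (3): the sound is imagined by Tomasz; nothing in the story world is producing it and Ola can't hear it, so meta-diegetic.
(4) is diegetic: the sound comes from glass physically present in the location.
Non-diegetic: (1) — that's 1.

1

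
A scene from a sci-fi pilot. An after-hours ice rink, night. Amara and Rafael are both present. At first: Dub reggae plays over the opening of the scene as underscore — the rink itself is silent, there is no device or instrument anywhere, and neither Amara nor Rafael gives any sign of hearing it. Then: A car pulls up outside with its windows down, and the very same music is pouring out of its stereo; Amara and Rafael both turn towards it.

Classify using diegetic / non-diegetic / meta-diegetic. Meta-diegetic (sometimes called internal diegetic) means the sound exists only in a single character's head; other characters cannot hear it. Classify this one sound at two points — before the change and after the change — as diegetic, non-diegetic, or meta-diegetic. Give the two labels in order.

Before the change: no in-world source exists and no character can hear it — underscore → non-diegetic.
After the change: the car stereo is now a real source in the story world and the characters hear it → diegetic.

non-diegetic, diegetic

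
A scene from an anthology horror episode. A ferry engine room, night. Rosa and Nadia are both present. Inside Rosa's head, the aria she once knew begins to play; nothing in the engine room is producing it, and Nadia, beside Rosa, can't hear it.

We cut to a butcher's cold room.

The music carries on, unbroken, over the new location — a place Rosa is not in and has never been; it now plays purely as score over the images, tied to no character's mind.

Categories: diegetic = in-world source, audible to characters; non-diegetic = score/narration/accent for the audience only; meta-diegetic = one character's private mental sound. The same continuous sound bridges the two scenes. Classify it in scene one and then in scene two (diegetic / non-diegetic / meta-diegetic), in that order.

Scene one: the music exists only inside Rosa's mind; Nadia can't hear it → meta-diegetic.
Scene two: it's detached from Rosa entirely and plays over unrelated images with no in-world source — conventional underscore → non-diegetic.

meta-diegetic, non-diegetic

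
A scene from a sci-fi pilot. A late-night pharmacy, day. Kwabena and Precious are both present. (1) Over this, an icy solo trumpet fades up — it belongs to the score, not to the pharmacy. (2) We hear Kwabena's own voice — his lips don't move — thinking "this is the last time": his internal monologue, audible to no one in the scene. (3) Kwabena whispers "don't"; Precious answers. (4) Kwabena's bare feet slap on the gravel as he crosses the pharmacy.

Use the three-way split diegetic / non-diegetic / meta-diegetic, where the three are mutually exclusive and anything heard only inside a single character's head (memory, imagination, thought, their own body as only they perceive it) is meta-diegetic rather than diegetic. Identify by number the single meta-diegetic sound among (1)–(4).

2

(1) is non-diegetic: nothing in the pharmacy produces it and the characters don't hear it — pure soundtrack.
(2) it's Kwabena's unspoken thought, heard only by the audience via his subjectivity → meta-diegetic.
Sound (3): on-screen dialogue — Kwabena speaks and Precious is there to hear, so diegetic.
Sound (4): Kwabena's footsteps are produced in the story world, so diegetic.
Only (2) is meta-diegetic.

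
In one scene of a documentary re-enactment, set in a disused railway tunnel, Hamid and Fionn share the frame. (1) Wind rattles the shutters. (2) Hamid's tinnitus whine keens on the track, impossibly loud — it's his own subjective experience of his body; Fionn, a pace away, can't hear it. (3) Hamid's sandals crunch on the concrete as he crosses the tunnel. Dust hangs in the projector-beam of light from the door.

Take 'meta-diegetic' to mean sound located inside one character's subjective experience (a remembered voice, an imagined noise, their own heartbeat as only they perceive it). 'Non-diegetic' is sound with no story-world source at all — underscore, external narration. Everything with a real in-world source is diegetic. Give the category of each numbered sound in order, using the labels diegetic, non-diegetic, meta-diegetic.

diegetic, meta-diegetic, diegetic

Sound (1): wind is part of the location's real environment, so diegetic.
(2) is meta-diegetic: it's Hamid's internal bodily sensation rendered as sound; only Hamid 'hears' it.
Sound (3): it's the physical sound of Hamid moving in the space, so diegetic.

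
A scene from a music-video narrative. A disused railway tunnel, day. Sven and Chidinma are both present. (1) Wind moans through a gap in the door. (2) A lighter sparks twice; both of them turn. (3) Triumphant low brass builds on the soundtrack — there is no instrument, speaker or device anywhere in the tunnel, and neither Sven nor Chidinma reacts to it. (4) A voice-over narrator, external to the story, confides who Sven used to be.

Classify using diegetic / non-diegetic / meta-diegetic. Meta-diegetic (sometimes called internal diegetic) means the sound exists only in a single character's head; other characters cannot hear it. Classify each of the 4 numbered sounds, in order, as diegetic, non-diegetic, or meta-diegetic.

diegetic, diegetic, non-diegetic, non-diegetic

(1) is diegetic: it's the actual ambient sound of the location.
(2) is diegetic: the sound comes from a lighter physically present in the location.
(3) is non-diegetic: it has no source in the story world and no character can hear it — it's underscore.
(4) the narrator exists outside the story world, addressing only the audience → non-diegetic.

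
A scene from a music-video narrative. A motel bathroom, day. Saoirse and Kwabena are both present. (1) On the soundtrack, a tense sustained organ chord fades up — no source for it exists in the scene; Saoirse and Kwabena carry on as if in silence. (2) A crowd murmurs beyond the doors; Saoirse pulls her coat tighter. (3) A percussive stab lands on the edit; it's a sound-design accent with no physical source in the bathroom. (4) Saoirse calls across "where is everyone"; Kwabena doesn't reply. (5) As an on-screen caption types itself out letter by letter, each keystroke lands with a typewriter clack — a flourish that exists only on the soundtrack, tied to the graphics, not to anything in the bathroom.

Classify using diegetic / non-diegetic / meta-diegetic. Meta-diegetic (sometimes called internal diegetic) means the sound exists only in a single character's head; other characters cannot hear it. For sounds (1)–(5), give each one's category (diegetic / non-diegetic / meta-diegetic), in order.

non-diegetic, diegetic, non-diegetic, diegetic, non-diegetic

Sound (1): it has no source in the story world and no character can hear it — it's underscore, so non-diegetic.
(2) is diegetic: ambient/room sound belonging to the story's physical space.
Sound (3): an editorial stinger — it belongs to the cut, not the story world, so non-diegetic.
(4) is diegetic: spoken by a character present in the story world.
(5) it accompanies on-screen graphics, not anything inside the story world → non-diegetic.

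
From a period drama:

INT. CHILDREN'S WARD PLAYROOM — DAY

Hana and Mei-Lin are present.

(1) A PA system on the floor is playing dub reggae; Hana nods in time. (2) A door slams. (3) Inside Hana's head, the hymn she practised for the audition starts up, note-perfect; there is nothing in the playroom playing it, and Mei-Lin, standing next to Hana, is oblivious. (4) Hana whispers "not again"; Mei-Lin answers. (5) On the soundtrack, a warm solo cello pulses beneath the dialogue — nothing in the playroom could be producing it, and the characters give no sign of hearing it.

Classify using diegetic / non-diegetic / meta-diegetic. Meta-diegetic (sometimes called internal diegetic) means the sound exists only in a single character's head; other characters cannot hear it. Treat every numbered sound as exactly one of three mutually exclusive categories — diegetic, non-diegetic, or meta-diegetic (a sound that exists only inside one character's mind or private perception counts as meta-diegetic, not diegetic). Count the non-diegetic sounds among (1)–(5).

(1) a PA system is a physical source in the scene and Hana reacts to it → diegetic.
(2) is diegetic: an in-world source (a door); characters could hear it.
Sound (3): it lives in Hana's subjectivity, not in the playroom, so meta-diegetic.
(4) on-screen dialogue — Hana speaks and Mei-Lin is there to hear → diegetic.
(5) score with no on-screen or off-screen source; it exists for the audience alone → non-diegetic.
Non-diegetic: (5) — that's 1.

1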